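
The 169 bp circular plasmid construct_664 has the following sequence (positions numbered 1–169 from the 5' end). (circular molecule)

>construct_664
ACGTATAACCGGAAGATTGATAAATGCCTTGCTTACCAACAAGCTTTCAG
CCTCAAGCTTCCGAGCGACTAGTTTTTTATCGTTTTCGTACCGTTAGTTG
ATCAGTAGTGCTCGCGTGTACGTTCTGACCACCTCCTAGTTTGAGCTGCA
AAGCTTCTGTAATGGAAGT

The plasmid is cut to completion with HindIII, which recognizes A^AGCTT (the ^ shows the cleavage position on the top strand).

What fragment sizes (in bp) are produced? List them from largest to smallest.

96, 59, 14 bp

HindIII sites (AAGCTT) start at positions 41, 55, 151.
HindIII cuts after the first base of each site, so after positions 41, 55, 151.
Circular molecule, 3 cuts → 3 fragments:
  42–55 → 14 bp
  56–151 → 96 bp
  152–169 then 1–41 → 18 + 41 = 59 bp
Sorted largest to smallest: 96, 59, 14 bp.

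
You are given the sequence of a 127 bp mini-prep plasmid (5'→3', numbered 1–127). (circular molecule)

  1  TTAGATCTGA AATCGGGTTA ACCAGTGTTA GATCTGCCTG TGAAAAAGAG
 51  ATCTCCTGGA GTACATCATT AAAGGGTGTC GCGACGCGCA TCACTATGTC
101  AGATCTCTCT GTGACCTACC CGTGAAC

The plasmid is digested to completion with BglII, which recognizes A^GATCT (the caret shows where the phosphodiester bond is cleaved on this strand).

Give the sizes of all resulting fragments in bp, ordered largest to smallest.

BglII sites (AGATCT) start at positions 3, 30, 49, 101.
BglII cuts after the first base of each site, so after positions 3, 30, 49, 101.
Circular molecule, 4 cuts → 4 fragments:
  4–30 → 27 bp
  31–49 → 19 bp
  50–101 → 52 bp
  102–127 then 1–3 → 26 + 3 = 29 bp
Sorted largest to smallest: 52, 29, 27, 19 bp.

52, 29, 27, 19 bp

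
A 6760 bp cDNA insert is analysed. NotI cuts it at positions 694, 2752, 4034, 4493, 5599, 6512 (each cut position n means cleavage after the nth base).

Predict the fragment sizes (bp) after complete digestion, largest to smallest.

Linear molecule, 6 cuts → 7 fragments:
  694 − 0 = 694 bp
  2752 − 694 = 2058 bp
  4034 − 2752 = 1282 bp
  4493 − 4034 = 459 bp
  5599 − 4493 = 1106 bp
  6512 − 5599 = 913 bp
  6760 − 6512 = 248 bp
Sorted largest to smallest: 2058, 1282, 1106, 913, 694, 459, 248 bp.

2058, 1282, 1106, 913, 694, 459, 248 bp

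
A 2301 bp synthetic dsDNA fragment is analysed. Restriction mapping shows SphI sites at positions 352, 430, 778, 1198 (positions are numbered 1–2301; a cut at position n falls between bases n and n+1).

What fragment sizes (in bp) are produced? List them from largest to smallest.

1103, 420, 352, 348, 78 bp

Linear molecule, 4 cuts → 5 fragments:
  352 − 0 = 352 bp
  430 − 352 = 78 bp
  778 − 430 = 348 bp
  1198 − 778 = 420 bp
  2301 − 1198 = 1103 bp
Sorted largest to smallest: 1103, 420, 352, 348, 78 bp.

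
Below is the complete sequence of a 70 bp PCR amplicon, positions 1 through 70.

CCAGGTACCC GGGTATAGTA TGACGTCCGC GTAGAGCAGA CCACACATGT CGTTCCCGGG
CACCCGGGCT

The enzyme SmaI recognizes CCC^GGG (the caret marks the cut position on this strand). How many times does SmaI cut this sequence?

CCCGGG occurs starting at positions 8, 55, 63.
SmaI cuts at 3 sites.

3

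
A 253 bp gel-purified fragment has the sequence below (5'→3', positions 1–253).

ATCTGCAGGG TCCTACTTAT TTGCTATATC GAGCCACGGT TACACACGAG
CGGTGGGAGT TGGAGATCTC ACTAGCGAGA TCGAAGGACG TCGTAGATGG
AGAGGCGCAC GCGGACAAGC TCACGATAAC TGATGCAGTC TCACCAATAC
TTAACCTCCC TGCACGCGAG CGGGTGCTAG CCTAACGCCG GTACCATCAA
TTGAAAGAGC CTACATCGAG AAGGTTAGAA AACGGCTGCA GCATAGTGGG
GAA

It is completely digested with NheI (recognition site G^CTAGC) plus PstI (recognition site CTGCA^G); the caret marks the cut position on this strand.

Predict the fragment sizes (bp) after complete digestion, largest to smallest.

The NheI site (GCTAGC) starts at position 176.
NheI cuts after the first base of each site, so after position 176.
PstI sites (CTGCAG) start at positions 3, 236.
PstI cuts after base 5 of each site (before the last base), so after positions 7, 240.
Combined cut positions: 7, 176, 240.
Linear molecule, 3 cuts → 4 fragments:
  1–7 → 7 bp
  8–176 → 169 bp
  177–240 → 64 bp
  241–253 → 13 bp
Sorted largest to smallest: 169, 64, 13, 7 bp.

169, 64, 13, 7 bp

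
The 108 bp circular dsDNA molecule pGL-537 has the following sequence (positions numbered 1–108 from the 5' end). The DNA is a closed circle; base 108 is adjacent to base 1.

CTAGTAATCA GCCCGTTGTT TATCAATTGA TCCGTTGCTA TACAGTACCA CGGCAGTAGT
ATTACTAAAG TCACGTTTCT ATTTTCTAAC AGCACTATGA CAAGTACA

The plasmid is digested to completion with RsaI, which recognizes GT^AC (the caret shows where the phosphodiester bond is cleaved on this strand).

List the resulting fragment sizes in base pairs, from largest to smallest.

RsaI sites (GTAC) start at positions 45, 104.
RsaI cuts after base 2 of each site, so after positions 46, 105.
Circular molecule, 2 cuts → 2 fragments:
  47–105 → 59 bp
  106–108 then 1–46 → 3 + 46 = 49 bp
Sorted largest to smallest: 59, 49 bp.

59, 49 bp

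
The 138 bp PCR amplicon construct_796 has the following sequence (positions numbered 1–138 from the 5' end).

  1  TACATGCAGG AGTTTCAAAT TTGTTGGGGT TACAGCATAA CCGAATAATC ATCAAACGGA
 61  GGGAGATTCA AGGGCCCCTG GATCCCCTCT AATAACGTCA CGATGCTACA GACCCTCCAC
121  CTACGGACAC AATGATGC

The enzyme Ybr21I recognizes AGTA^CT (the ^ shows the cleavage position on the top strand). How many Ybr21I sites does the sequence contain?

No occurrence of AGTACT is present in the sequence.
Ybr21I does not cut: 0 sites.

0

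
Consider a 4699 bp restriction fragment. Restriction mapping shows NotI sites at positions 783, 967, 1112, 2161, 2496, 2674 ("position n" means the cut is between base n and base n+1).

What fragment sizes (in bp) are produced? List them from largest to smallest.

2025, 1049, 783, 335, 184, 178, 145 bp

Linear molecule, 6 cuts → 7 fragments:
  783 − 0 = 783 bp
  967 − 783 = 184 bp
  1112 − 967 = 145 bp
  2161 − 1112 = 1049 bp
  2496 − 2161 = 335 bp
  2674 − 2496 = 178 bp
  4699 − 2674 = 2025 bp
Sorted largest to smallest: 2025, 1049, 783, 335, 184, 178, 145 bp.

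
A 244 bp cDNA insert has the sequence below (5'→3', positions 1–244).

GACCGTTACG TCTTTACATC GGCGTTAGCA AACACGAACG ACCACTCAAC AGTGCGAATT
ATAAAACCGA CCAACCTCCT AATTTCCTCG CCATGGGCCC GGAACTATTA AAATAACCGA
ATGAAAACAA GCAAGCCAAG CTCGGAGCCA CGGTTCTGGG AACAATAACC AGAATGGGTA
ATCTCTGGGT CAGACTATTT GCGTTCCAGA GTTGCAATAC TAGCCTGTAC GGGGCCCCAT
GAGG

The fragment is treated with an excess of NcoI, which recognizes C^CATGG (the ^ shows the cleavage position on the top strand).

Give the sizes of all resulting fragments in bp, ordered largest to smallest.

153, 91 bp

The NcoI site (CCATGG) starts at position 91.
NcoI cuts after the first base of each site, so after position 91.
Linear molecule, 1 cut → 2 fragments:
  1–91 → 91 bp
  92–244 → 153 bp
Sorted largest to smallest: 153, 91 bp.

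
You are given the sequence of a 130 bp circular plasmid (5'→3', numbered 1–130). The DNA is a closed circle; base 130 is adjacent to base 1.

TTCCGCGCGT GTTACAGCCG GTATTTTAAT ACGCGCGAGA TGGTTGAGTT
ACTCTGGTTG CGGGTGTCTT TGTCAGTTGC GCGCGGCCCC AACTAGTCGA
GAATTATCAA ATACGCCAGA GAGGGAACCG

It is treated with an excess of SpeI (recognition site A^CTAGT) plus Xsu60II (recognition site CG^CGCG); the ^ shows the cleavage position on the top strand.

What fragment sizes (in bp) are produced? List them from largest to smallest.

48, 43, 28, 11 bp

The SpeI site (ACTAGT) starts at position 92.
SpeI cuts after the first base of each site, so after position 92.
Xsu60II sites (CGCGCG) start at positions 4, 32, 80.
Xsu60II cuts after base 2 of each site, so after positions 5, 33, 81.
Combined cut positions: 5, 33, 81, 92.
Circular molecule, 4 cuts → 4 fragments:
  6–33 → 28 bp
  34–81 → 48 bp
  82–92 → 11 bp
  93–130 then 1–5 → 38 + 5 = 43 bp
Sorted largest to smallest: 48, 43, 28, 11 bp.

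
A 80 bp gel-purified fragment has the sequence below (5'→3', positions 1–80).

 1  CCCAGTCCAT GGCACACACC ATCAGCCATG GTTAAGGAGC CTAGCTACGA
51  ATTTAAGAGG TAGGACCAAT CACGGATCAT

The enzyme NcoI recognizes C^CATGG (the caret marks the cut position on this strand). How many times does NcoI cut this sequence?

CCATGG occurs starting at positions 7, 26.
NcoI cuts at 2 sites.

2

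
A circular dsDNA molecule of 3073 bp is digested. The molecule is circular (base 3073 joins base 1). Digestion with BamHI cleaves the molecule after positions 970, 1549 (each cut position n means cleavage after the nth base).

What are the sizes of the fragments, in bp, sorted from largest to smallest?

2494, 579 bp

Circular molecule, 2 cuts → 2 fragments:
  1549 − 970 = 579 bp
  wrap: 3073 − 1549 + 970 = 2494 bp
Sorted largest to smallest: 2494, 579 bp.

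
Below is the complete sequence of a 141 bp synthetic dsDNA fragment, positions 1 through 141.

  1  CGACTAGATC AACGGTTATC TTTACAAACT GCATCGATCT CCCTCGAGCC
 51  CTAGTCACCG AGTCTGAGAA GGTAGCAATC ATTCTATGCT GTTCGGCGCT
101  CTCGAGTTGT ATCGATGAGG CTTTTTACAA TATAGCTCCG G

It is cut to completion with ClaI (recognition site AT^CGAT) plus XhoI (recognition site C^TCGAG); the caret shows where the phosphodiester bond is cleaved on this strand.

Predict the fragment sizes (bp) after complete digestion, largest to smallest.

58, 34, 29, 11, 9 bp

ClaI sites (ATCGAT) start at positions 33, 111.
ClaI cuts after base 2 of each site, so after positions 34, 112.
XhoI sites (CTCGAG) start at positions 43, 101.
XhoI cuts after the first base of each site, so after positions 43, 101.
Combined cut positions: 34, 43, 101, 112.
Linear molecule, 4 cuts → 5 fragments:
  1–34 → 34 bp
  35–43 → 9 bp
  44–101 → 58 bp
  102–112 → 11 bp
  113–141 → 29 bp
Sorted largest to smallest: 58, 34, 29, 11, 9 bp.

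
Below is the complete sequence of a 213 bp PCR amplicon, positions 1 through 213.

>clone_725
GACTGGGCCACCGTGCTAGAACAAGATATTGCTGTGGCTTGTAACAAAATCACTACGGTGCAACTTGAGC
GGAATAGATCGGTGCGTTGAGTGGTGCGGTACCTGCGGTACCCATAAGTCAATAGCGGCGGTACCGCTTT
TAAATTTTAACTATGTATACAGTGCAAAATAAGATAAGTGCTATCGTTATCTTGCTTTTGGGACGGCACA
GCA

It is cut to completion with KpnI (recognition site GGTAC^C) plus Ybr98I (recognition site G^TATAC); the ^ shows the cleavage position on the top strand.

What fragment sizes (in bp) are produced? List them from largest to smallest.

102, 58, 23, 21, 9 bp

KpnI sites (GGTACC) start at positions 98, 107, 130.
KpnI cuts after base 5 of each site (before the last base), so after positions 102, 111, 134.
The Ybr98I site (GTATAC) starts at position 155.
Ybr98I cuts after the first base of each site, so after position 155.
Combined cut positions: 102, 111, 134, 155.
Linear molecule, 4 cuts → 5 fragments:
  1–102 → 102 bp
  103–111 → 9 bp
  112–134 → 23 bp
  135–155 → 21 bp
  156–213 → 58 bp
Sorted largest to smallest: 102, 58, 23, 21, 9 bp.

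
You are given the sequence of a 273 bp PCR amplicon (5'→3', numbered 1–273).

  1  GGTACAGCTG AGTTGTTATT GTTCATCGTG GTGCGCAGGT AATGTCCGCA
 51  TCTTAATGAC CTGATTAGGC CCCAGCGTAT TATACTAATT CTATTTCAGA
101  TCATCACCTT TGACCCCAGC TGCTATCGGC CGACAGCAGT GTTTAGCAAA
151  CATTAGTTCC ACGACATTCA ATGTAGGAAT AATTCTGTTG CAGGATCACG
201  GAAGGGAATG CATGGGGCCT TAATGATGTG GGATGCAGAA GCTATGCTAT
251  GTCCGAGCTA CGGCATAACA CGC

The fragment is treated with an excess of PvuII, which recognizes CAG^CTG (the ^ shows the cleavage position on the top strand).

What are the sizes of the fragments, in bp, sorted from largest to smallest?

PvuII sites (CAGCTG) start at positions 5, 117.
PvuII cuts after base 3 of each site, so after positions 7, 119.
Linear molecule, 2 cuts → 3 fragments:
  1–7 → 7 bp
  8–119 → 112 bp
  120–273 → 154 bp
Sorted largest to smallest: 154, 112, 7 bp.

154, 112, 7 bp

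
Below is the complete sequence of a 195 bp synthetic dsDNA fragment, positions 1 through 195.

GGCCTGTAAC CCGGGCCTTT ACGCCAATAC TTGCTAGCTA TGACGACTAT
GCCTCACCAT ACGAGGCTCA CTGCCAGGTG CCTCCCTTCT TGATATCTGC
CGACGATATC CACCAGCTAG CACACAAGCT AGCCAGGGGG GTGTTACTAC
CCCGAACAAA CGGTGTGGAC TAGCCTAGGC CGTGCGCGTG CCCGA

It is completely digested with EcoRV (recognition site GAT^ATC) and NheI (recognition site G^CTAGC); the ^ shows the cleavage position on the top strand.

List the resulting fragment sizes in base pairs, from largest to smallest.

67, 61, 33, 13, 12, 9 bp

EcoRV sites (GATATC) start at positions 92, 105.
EcoRV cuts after base 3 of each site, so after positions 94, 107.
NheI sites (GCTAGC) start at positions 33, 116, 128.
NheI cuts after the first base of each site, so after positions 33, 116, 128.
Combined cut positions: 33, 94, 107, 116, 128.
Linear molecule, 5 cuts → 6 fragments:
  1–33 → 33 bp
  34–94 → 61 bp
  95–107 → 13 bp
  108–116 → 9 bp
  117–128 → 12 bp
  129–195 → 67 bp
Sorted largest to smallest: 67, 61, 33, 13, 12, 9 bp.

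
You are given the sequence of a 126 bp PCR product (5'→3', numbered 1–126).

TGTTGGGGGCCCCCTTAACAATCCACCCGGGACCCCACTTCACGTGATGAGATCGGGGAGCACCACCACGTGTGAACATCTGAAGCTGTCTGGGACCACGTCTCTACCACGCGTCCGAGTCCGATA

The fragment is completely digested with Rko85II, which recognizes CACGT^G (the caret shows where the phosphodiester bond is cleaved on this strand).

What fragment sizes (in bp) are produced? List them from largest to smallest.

Rko85II sites (CACGTG) start at positions 41, 67.
Rko85II cuts after base 5 of each site (before the last base), so after positions 45, 71.
Linear molecule, 2 cuts → 3 fragments:
  1–45 → 45 bp
  46–71 → 26 bp
  72–126 → 55 bp
Sorted largest to smallest: 55, 45, 26 bp.

55, 45, 26 bp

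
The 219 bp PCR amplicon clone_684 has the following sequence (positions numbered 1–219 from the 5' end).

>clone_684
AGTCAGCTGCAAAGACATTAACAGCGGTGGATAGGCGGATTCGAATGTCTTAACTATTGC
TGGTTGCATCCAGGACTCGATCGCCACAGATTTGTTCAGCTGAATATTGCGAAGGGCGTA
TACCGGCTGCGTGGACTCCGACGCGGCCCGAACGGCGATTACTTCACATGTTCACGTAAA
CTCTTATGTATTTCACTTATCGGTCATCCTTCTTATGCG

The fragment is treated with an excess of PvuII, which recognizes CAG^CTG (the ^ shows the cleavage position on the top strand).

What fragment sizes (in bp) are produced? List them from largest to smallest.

PvuII sites (CAGCTG) start at positions 4, 97.
PvuII cuts after base 3 of each site, so after positions 6, 99.
Linear molecule, 2 cuts → 3 fragments:
  1–6 → 6 bp
  7–99 → 93 bp
  100–219 → 120 bp
Sorted largest to smallest: 120, 93, 6 bp.

120, 93, 6 bp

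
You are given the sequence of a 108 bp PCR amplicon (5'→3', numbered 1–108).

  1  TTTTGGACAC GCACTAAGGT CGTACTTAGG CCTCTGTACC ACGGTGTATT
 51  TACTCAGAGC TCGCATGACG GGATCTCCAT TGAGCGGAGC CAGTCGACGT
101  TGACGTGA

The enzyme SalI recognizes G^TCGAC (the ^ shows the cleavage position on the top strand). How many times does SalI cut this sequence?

1

GTCGAC occurs starting at position 93.
SalI cuts at 1 site.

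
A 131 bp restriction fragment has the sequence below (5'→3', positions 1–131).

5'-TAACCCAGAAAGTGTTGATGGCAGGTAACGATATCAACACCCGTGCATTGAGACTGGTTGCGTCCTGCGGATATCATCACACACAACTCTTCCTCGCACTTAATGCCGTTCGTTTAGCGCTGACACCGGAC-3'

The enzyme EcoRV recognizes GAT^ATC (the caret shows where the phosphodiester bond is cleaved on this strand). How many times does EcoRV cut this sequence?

GATATC occurs starting at positions 30, 70.
EcoRV cuts at 2 sites.

2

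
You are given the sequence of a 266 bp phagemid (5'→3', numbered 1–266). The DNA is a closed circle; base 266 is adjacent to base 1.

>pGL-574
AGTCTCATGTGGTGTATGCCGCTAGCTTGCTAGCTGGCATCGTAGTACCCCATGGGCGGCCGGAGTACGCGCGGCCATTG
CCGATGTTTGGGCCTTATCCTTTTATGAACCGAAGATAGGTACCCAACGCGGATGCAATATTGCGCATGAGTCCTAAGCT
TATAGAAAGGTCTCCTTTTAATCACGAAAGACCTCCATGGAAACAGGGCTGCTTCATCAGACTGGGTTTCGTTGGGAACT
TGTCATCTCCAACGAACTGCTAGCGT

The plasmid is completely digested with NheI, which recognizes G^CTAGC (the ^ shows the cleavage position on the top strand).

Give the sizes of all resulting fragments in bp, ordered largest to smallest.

NheI sites (GCTAGC) start at positions 21, 29, 259.
NheI cuts after the first base of each site, so after positions 21, 29, 259.
Circular molecule, 3 cuts → 3 fragments:
  22–29 → 8 bp
  30–259 → 230 bp
  260–266 then 1–21 → 7 + 21 = 28 bp
Sorted largest to smallest: 230, 28, 8 bp.

230, 28, 8 bp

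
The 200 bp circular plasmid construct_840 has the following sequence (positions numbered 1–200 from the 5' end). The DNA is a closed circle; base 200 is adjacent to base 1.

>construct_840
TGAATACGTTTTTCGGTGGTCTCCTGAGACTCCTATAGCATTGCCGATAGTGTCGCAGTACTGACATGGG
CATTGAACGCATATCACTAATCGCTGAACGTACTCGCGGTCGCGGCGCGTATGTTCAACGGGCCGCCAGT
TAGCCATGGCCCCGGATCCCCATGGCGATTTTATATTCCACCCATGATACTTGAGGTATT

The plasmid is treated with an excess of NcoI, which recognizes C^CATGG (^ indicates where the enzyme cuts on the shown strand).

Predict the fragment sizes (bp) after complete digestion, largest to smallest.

184, 16 bp

NcoI sites (CCATGG) start at positions 144, 160.
NcoI cuts after the first base of each site, so after positions 144, 160.
Circular molecule, 2 cuts → 2 fragments:
  145–160 → 16 bp
  161–200 then 1–144 → 40 + 144 = 184 bp
Sorted largest to smallest: 184, 16 bp.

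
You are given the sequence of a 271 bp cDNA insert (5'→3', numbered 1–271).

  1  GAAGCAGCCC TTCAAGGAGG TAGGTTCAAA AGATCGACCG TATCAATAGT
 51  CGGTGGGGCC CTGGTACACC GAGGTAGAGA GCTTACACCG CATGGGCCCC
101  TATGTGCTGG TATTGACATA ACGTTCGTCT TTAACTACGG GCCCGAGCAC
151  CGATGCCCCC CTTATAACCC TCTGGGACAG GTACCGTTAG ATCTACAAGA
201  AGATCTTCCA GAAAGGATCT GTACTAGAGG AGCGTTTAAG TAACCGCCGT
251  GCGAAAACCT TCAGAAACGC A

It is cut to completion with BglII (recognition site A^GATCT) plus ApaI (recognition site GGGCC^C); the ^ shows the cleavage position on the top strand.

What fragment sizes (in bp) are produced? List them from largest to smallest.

BglII sites (AGATCT) start at positions 189, 201.
BglII cuts after the first base of each site, so after positions 189, 201.
ApaI sites (GGGCCC) start at positions 56, 94, 139.
ApaI cuts after base 5 of each site (before the last base), so after positions 60, 98, 143.
Combined cut positions: 60, 98, 143, 189, 201.
Linear molecule, 5 cuts → 6 fragments:
  1–60 → 60 bp
  61–98 → 38 bp
  99–143 → 45 bp
  144–189 → 46 bp
  190–201 → 12 bp
  202–271 → 70 bp
Sorted largest to smallest: 70, 60, 46, 45, 38, 12 bp.

70, 60, 46, 45, 38, 12 bp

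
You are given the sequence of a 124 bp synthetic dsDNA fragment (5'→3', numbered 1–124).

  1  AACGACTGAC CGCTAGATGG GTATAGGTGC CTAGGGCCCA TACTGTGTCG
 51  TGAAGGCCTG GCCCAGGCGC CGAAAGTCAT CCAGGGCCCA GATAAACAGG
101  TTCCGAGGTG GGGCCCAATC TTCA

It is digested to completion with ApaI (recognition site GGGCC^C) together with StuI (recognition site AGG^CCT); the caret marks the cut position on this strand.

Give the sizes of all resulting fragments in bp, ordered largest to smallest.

38, 32, 27, 18, 9 bp

ApaI sites (GGGCCC) start at positions 34, 84, 111.
ApaI cuts after base 5 of each site (before the last base), so after positions 38, 88, 115.
The StuI site (AGGCCT) starts at position 54.
StuI cuts after base 3 of each site, so after position 56.
Combined cut positions: 38, 56, 88, 115.
Linear molecule, 4 cuts → 5 fragments:
  1–38 → 38 bp
  39–56 → 18 bp
  57–88 → 32 bp
  89–115 → 27 bp
  116–124 → 9 bp
Sorted largest to smallest: 38, 32, 27, 18, 9 bp.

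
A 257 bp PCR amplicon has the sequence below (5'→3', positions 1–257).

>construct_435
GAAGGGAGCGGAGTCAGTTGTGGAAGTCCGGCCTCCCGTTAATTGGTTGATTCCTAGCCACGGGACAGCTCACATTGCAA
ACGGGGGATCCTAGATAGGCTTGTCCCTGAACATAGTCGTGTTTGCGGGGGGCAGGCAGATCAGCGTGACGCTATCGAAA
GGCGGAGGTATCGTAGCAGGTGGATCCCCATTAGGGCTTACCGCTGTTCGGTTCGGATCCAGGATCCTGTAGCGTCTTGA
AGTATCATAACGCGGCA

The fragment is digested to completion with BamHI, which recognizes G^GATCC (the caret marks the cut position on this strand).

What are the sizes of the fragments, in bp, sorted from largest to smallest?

96, 86, 35, 33, 7 bp

BamHI sites (GGATCC) start at positions 86, 182, 215, 222.
BamHI cuts after the first base of each site, so after positions 86, 182, 215, 222.
Linear molecule, 4 cuts → 5 fragments:
  1–86 → 86 bp
  87–182 → 96 bp
  183–215 → 33 bp
  216–222 → 7 bp
  223–257 → 35 bp
Sorted largest to smallest: 96, 86, 35, 33, 7 bp.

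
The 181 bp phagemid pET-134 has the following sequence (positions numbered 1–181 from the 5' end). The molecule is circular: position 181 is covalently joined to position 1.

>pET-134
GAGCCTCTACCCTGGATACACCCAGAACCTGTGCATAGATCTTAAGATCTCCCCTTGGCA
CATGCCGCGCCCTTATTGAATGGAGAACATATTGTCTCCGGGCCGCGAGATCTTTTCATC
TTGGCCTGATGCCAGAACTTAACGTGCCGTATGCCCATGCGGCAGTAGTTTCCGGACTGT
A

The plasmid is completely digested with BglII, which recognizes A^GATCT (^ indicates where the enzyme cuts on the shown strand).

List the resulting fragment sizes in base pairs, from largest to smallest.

BglII sites (AGATCT) start at positions 37, 45, 108.
BglII cuts after the first base of each site, so after positions 37, 45, 108.
Circular molecule, 3 cuts → 3 fragments:
  38–45 → 8 bp
  46–108 → 63 bp
  109–181 then 1–37 → 73 + 37 = 110 bp
Sorted largest to smallest: 110, 63, 8 bp.

110, 63, 8 bp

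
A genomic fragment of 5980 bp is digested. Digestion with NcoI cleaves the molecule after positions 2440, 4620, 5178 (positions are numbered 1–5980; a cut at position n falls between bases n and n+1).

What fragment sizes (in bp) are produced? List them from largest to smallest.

2440, 2180, 802, 558 bp

Linear molecule, 3 cuts → 4 fragments:
  2440 − 0 = 2440 bp
  4620 − 2440 = 2180 bp
  5178 − 4620 = 558 bp
  5980 − 5178 = 802 bp
Sorted largest to smallest: 2440, 2180, 802, 558 bp.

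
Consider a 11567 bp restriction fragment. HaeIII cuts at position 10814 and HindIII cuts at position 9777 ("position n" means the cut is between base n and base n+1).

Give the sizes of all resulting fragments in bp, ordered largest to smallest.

9777, 1037, 753 bp

Combined cut positions (sorted): 9777, 10814.
Linear molecule, 2 cuts → 3 fragments:
  9777 − 0 = 9777 bp
  10814 − 9777 = 1037 bp
  11567 − 10814 = 753 bp
Sorted largest to smallest: 9777, 1037, 753 bp.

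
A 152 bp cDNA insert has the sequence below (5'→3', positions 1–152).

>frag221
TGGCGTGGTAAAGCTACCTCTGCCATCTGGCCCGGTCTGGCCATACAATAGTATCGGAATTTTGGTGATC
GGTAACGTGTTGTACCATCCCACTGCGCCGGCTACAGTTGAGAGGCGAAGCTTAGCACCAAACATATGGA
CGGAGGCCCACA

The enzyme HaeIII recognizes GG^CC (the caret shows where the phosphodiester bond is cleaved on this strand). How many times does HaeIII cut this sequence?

GGCC occurs starting at positions 29, 39, 145.
HaeIII cuts at 3 sites.

3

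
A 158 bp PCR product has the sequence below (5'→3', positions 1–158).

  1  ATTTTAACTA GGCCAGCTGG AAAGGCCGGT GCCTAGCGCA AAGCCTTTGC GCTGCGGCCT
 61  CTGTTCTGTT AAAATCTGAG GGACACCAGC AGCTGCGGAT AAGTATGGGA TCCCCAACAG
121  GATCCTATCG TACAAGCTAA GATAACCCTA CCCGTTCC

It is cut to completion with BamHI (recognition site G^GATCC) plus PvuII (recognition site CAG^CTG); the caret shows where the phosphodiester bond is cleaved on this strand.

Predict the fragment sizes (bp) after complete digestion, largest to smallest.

BamHI sites (GGATCC) start at positions 108, 120.
BamHI cuts after the first base of each site, so after positions 108, 120.
PvuII sites (CAGCTG) start at positions 14, 90.
PvuII cuts after base 3 of each site, so after positions 16, 92.
Combined cut positions: 16, 92, 108, 120.
Linear molecule, 4 cuts → 5 fragments:
  1–16 → 16 bp
  17–92 → 76 bp
  93–108 → 16 bp
  109–120 → 12 bp
  121–158 → 38 bp
Sorted largest to smallest: 76, 38, 16, 16, 12 bp.

76, 38, 16, 16, 12 bp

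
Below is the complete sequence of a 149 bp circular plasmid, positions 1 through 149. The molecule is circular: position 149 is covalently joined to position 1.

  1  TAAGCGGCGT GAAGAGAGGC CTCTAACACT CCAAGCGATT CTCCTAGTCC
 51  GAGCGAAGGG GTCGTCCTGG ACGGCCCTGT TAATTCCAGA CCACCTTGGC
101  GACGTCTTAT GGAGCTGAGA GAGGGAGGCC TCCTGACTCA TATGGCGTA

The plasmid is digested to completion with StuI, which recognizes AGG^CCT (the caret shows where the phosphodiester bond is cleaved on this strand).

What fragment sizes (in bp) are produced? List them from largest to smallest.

StuI sites (AGGCCT) start at positions 17, 126.
StuI cuts after base 3 of each site, so after positions 19, 128.
Circular molecule, 2 cuts → 2 fragments:
  20–128 → 109 bp
  129–149 then 1–19 → 21 + 19 = 40 bp
Sorted largest to smallest: 109, 40 bp.

109, 40 bp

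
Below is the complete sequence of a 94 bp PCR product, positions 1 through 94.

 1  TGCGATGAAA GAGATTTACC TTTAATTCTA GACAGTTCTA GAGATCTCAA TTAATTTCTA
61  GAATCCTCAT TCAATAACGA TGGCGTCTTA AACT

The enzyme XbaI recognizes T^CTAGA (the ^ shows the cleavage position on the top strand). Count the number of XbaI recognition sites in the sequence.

3

TCTAGA occurs starting at positions 27, 37, 57.
XbaI cuts at 3 sites.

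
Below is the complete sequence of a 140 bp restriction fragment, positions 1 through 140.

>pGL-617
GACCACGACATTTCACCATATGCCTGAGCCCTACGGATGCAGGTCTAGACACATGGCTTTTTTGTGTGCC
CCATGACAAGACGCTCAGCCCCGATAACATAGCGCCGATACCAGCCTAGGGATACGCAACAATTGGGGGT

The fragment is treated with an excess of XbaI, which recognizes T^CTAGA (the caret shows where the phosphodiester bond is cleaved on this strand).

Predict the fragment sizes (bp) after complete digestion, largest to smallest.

96, 44 bp

The XbaI site (TCTAGA) starts at position 44.
XbaI cuts after the first base of each site, so after position 44.
Linear molecule, 1 cut → 2 fragments:
  1–44 → 44 bp
  45–140 → 96 bp
Sorted largest to smallest: 96, 44 bp.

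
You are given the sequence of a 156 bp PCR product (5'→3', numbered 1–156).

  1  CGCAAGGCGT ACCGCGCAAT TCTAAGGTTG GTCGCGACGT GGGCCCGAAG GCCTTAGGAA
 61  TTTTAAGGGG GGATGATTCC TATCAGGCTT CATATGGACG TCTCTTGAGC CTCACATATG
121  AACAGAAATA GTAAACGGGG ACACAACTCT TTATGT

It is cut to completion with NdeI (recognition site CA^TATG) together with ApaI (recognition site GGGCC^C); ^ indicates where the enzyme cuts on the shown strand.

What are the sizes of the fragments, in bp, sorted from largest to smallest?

NdeI sites (CATATG) start at positions 91, 115.
NdeI cuts after base 2 of each site, so after positions 92, 116.
The ApaI site (GGGCCC) starts at position 41.
ApaI cuts after base 5 of each site (before the last base), so after position 45.
Combined cut positions: 45, 92, 116.
Linear molecule, 3 cuts → 4 fragments:
  1–45 → 45 bp
  46–92 → 47 bp
  93–116 → 24 bp
  117–156 → 40 bp
Sorted largest to smallest: 47, 45, 40, 24 bp.

47, 45, 40, 24 bp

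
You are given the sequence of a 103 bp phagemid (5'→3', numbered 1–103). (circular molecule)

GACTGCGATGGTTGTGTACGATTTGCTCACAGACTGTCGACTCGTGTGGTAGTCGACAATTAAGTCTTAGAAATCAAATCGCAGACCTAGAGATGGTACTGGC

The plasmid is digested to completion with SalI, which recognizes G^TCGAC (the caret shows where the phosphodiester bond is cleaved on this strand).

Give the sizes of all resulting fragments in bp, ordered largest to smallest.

87, 16 bp

SalI sites (GTCGAC) start at positions 36, 52.
SalI cuts after the first base of each site, so after positions 36, 52.
Circular molecule, 2 cuts → 2 fragments:
  37–52 → 16 bp
  53–103 then 1–36 → 51 + 36 = 87 bp
Sorted largest to smallest: 87, 16 bp.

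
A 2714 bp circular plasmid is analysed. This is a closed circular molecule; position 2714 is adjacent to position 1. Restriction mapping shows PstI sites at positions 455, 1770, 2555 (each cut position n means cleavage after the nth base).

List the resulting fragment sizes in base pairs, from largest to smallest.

Circular molecule, 3 cuts → 3 fragments:
  1770 − 455 = 1315 bp
  2555 − 1770 = 785 bp
  wrap: 2714 − 2555 + 455 = 614 bp
Sorted largest to smallest: 1315, 785, 614 bp.

1315, 785, 614 bp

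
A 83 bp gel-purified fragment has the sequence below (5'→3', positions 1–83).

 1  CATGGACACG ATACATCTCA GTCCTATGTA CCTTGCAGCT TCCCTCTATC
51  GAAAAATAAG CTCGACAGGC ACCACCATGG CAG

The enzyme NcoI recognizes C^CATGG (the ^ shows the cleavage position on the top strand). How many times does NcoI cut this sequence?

CCATGG occurs starting at position 75.
NcoI cuts at 1 site.

1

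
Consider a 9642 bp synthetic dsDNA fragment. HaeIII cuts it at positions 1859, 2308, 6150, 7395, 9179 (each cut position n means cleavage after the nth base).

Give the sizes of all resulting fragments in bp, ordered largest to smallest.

3842, 1859, 1784, 1245, 463, 449 bp

Linear molecule, 5 cuts → 6 fragments:
  1859 − 0 = 1859 bp
  2308 − 1859 = 449 bp
  6150 − 2308 = 3842 bp
  7395 − 6150 = 1245 bp
  9179 − 7395 = 1784 bp
  9642 − 9179 = 463 bp
Sorted largest to smallest: 3842, 1859, 1784, 1245, 463, 449 bp.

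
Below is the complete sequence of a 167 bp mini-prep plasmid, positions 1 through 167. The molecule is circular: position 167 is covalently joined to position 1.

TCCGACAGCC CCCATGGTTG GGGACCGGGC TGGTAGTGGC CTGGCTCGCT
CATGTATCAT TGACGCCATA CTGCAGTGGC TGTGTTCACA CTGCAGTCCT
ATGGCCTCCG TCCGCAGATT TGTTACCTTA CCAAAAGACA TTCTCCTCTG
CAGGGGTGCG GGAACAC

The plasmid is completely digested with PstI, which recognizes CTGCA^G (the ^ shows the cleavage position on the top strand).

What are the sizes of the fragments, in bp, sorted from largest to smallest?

PstI sites (CTGCAG) start at positions 71, 91, 148.
PstI cuts after base 5 of each site (before the last base), so after positions 75, 95, 152.
Circular molecule, 3 cuts → 3 fragments:
  76–95 → 20 bp
  96–152 → 57 bp
  153–167 then 1–75 → 15 + 75 = 90 bp
Sorted largest to smallest: 90, 57, 20 bp.

90, 57, 20 bp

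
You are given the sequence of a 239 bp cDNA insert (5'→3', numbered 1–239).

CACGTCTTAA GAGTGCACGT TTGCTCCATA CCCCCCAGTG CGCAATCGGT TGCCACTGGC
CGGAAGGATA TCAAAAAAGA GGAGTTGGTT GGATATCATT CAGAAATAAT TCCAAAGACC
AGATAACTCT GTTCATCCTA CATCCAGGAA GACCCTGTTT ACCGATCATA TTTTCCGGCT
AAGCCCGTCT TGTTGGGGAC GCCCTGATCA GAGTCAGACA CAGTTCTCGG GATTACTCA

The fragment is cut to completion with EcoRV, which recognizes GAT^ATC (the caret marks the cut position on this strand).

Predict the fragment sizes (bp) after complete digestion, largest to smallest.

EcoRV sites (GATATC) start at positions 67, 92.
EcoRV cuts after base 3 of each site, so after positions 69, 94.
Linear molecule, 2 cuts → 3 fragments:
  1–69 → 69 bp
  70–94 → 25 bp
  95–239 → 145 bp
Sorted largest to smallest: 145, 69, 25 bp.

145, 69, 25 bp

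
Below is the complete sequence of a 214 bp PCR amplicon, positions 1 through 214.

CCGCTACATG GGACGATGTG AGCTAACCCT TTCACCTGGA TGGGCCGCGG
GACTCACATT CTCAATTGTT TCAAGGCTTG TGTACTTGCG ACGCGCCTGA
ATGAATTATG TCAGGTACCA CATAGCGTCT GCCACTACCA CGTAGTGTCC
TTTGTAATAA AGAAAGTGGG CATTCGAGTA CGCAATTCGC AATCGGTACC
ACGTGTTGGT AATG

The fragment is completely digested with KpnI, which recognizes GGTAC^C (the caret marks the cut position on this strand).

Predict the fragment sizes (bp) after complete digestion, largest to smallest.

KpnI sites (GGTACC) start at positions 114, 195.
KpnI cuts after base 5 of each site (before the last base), so after positions 118, 199.
Linear molecule, 2 cuts → 3 fragments:
  1–118 → 118 bp
  119–199 → 81 bp
  200–214 → 15 bp
Sorted largest to smallest: 118, 81, 15 bp.

118, 81, 15 bp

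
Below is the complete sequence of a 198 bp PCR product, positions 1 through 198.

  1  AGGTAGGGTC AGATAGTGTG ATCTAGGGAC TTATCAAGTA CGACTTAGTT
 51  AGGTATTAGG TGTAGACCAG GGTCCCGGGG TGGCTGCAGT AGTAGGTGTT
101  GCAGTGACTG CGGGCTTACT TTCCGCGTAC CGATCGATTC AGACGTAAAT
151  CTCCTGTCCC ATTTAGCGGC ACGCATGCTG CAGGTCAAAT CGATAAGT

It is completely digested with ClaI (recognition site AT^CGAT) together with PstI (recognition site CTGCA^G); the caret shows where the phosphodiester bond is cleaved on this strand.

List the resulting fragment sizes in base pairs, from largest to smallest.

88, 48, 46, 8, 8 bp

ClaI sites (ATCGAT) start at positions 133, 189.
ClaI cuts after base 2 of each site, so after positions 134, 190.
PstI sites (CTGCAG) start at positions 84, 178.
PstI cuts after base 5 of each site (before the last base), so after positions 88, 182.
Combined cut positions: 88, 134, 182, 190.
Linear molecule, 4 cuts → 5 fragments:
  1–88 → 88 bp
  89–134 → 46 bp
  135–182 → 48 bp
  183–190 → 8 bp
  191–198 → 8 bp
Sorted largest to smallest: 88, 48, 46, 8, 8 bp.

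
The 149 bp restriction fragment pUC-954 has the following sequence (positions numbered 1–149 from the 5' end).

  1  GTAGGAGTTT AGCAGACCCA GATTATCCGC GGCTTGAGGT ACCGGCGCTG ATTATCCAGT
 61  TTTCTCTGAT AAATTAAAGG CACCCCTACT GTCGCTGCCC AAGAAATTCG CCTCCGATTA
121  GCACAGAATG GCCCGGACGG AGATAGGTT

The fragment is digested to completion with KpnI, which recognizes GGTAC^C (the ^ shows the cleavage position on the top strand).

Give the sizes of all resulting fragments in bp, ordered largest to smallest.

The KpnI site (GGTACC) starts at position 38.
KpnI cuts after base 5 of each site (before the last base), so after position 42.
Linear molecule, 1 cut → 2 fragments:
  1–42 → 42 bp
  43–149 → 107 bp
Sorted largest to smallest: 107, 42 bp.

107, 42 bp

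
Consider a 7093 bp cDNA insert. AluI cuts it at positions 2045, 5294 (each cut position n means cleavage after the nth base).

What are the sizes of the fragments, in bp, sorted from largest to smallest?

Linear molecule, 2 cuts → 3 fragments:
  2045 − 0 = 2045 bp
  5294 − 2045 = 3249 bp
  7093 − 5294 = 1799 bp
Sorted largest to smallest: 3249, 2045, 1799 bp.

3249, 2045, 1799 bp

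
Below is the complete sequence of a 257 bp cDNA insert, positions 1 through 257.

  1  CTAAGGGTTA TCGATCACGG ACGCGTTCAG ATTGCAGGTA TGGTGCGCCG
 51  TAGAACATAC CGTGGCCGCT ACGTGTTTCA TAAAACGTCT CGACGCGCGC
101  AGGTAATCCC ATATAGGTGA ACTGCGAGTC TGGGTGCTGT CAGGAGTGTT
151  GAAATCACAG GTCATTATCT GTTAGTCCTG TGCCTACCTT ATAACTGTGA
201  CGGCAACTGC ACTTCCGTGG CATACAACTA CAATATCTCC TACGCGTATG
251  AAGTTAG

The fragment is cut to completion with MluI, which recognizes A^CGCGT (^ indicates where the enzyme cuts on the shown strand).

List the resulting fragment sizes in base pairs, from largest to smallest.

221, 21, 15 bp

MluI sites (ACGCGT) start at positions 21, 242.
MluI cuts after the first base of each site, so after positions 21, 242.
Linear molecule, 2 cuts → 3 fragments:
  1–21 → 21 bp
  22–242 → 221 bp
  243–257 → 15 bp
Sorted largest to smallest: 221, 21, 15 bp.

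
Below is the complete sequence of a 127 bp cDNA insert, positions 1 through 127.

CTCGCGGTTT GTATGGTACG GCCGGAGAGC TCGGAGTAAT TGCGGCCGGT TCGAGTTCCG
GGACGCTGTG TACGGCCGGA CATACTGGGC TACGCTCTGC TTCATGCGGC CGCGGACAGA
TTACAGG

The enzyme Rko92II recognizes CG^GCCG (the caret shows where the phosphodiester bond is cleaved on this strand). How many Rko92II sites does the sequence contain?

4

CGGCCG occurs starting at positions 19, 43, 73, 107.
Rko92II cuts at 4 sites.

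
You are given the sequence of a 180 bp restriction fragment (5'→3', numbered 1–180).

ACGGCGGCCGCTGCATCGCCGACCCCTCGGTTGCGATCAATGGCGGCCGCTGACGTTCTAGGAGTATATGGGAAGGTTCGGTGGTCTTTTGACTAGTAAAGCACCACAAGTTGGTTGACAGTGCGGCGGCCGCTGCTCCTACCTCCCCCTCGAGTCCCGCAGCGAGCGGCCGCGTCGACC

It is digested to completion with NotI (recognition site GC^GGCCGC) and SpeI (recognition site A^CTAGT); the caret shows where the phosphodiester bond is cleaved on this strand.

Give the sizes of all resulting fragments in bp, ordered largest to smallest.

NotI sites (GCGGCCGC) start at positions 4, 43, 126, 166.
NotI cuts after base 2 of each site, so after positions 5, 44, 127, 167.
The SpeI site (ACTAGT) starts at position 92.
SpeI cuts after the first base of each site, so after position 92.
Combined cut positions: 5, 44, 92, 127, 167.
Linear molecule, 5 cuts → 6 fragments:
  1–5 → 5 bp
  6–44 → 39 bp
  45–92 → 48 bp
  93–127 → 35 bp
  128–167 → 40 bp
  168–180 → 13 bp
Sorted largest to smallest: 48, 40, 39, 35, 13, 5 bp.

48, 40, 39, 35, 13, 5 bp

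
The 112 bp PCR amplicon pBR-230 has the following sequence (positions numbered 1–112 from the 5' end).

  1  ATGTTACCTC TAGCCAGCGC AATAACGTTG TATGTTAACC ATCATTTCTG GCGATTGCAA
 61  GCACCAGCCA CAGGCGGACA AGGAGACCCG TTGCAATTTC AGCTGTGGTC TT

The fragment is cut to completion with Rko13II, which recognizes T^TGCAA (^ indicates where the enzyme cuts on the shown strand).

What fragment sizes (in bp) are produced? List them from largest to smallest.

Rko13II sites (TTGCAA) start at positions 55, 91.
Rko13II cuts after the first base of each site, so after positions 55, 91.
Linear molecule, 2 cuts → 3 fragments:
  1–55 → 55 bp
  56–91 → 36 bp
  92–112 → 21 bp
Sorted largest to smallest: 55, 36, 21 bp.

55, 36, 21 bp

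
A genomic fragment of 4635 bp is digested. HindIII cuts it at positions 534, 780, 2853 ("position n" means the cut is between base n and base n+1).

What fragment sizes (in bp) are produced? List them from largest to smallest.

Linear molecule, 3 cuts → 4 fragments:
  534 − 0 = 534 bp
  780 − 534 = 246 bp
  2853 − 780 = 2073 bp
  4635 − 2853 = 1782 bp
Sorted largest to smallest: 2073, 1782, 534, 246 bp.

2073, 1782, 534, 246 bp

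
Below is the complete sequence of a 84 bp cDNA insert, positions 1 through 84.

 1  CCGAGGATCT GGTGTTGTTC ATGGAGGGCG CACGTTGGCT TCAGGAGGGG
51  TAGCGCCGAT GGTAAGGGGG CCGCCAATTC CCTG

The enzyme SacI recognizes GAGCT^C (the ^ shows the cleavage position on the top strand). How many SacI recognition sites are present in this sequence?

0

No occurrence of GAGCTC is present in the sequence.
SacI does not cut: 0 sites.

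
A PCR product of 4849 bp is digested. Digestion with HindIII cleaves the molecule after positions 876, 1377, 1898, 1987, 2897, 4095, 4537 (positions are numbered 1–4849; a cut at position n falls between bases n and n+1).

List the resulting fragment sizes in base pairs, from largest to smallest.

Linear molecule, 7 cuts → 8 fragments:
  876 − 0 = 876 bp
  1377 − 876 = 501 bp
  1898 − 1377 = 521 bp
  1987 − 1898 = 89 bp
  2897 − 1987 = 910 bp
  4095 − 2897 = 1198 bp
  4537 − 4095 = 442 bp
  4849 − 4537 = 312 bp
Sorted largest to smallest: 1198, 910, 876, 521, 501, 442, 312, 89 bp.

1198, 910, 876, 521, 501, 442, 312, 89 bp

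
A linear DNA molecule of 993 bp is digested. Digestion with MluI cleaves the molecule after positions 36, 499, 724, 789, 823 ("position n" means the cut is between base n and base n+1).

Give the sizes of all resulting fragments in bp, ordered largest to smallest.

463, 225, 170, 65, 36, 34 bp

Linear molecule, 5 cuts → 6 fragments:
  36 − 0 = 36 bp
  499 − 36 = 463 bp
  724 − 499 = 225 bp
  789 − 724 = 65 bp
  823 − 789 = 34 bp
  993 − 823 = 170 bp
Sorted largest to smallest: 463, 225, 170, 65, 36, 34 bp.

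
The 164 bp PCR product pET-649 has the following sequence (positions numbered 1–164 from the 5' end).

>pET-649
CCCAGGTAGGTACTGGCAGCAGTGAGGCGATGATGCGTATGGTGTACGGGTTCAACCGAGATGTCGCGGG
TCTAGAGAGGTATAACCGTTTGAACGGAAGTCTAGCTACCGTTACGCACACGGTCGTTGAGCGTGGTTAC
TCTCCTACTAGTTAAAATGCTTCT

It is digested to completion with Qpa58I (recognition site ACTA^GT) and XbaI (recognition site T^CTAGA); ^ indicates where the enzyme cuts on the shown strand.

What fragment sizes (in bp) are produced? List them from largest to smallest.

79, 71, 14 bp

The Qpa58I site (ACTAGT) starts at position 147.
Qpa58I cuts after base 4 of each site, so after position 150.
The XbaI site (TCTAGA) starts at position 71.
XbaI cuts after the first base of each site, so after position 71.
Combined cut positions: 71, 150.
Linear molecule, 2 cuts → 3 fragments:
  1–71 → 71 bp
  72–150 → 79 bp
  151–164 → 14 bp
Sorted largest to smallest: 79, 71, 14 bp.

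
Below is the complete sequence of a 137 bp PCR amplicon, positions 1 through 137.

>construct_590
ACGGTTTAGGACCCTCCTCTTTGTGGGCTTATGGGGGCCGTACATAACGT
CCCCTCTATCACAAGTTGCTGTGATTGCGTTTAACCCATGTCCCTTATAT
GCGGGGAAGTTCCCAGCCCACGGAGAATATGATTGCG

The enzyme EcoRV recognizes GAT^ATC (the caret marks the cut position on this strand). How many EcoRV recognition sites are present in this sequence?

No occurrence of GATATC is present in the sequence.
EcoRV does not cut: 0 sites.

0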